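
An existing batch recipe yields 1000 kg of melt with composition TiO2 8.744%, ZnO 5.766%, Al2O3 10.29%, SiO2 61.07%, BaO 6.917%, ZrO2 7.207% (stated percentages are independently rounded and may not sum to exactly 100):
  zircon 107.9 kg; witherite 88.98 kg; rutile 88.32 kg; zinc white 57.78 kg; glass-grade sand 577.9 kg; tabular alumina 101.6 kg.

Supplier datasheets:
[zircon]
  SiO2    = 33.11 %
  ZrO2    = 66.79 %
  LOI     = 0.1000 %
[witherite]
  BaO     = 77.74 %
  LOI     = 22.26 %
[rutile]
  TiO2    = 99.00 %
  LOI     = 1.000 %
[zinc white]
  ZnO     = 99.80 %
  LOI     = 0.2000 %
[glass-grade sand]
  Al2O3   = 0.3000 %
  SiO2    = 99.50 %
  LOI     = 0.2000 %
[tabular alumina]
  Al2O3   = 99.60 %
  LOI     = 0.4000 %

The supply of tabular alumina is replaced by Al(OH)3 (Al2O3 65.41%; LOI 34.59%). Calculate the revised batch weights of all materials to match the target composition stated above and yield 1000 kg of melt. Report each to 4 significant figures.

Revised batch per 1000 kg melt:
  zircon: 107.9 kg
  witherite: 88.98 kg
  rutile: 88.32 kg
  zinc white: 57.78 kg
  glass-grade sand: 577.9 kg
  Al(OH)3: 154.7 kg
Total batch = 1076 kg; LOI loss = 75.58 kg

The whole derivation carries exact precision from start to finish — intermediates are shown rounded to four significant digits between the steps — exactly one rounding lands on every reported value; the derived quantities, including the totals, LOI, net glass mass, the yield, six oxide percentages, are computed from the weighed amounts on 1000 kg of glass at full float precision as quoted within problem or answer.
Oxide-by-oxide targets in 1000 kg melt:
  TiO2: 8.744% × 1000 = 87.44 kg
  ZnO: 5.766% × 1000 = 57.66 kg
  Al2O3: 10.29% × 1000 = 102.9 kg
  SiO2: 61.07% × 1000 = 610.7 kg
  BaO: 6.917% × 1000 = 69.17 kg
  ZrO2: 7.207% × 1000 = 72.07 kg
Balance tally, oxide-wise, using the reported weights, on the stated basis (oxide sums agree with the targets given rounding of the digits):
  TiO2: 88.32·0.9900 = 87.44 kg (target 87.44 kg)
  ZnO: 57.78·0.9980 = 57.66 kg (target 57.66 kg)
  Al2O3: 577.9·0.003000 + 154.7·0.6541 = 102.9 kg (target 102.9 kg)
  SiO2: 107.9·0.3311 + 577.9·0.9950 = 610.7 kg (target 610.7 kg)
  BaO: 88.98·0.7774 = 69.17 kg (target 69.17 kg)
  ZrO2: 107.9·0.6679 = 72.07 kg (target 72.07 kg)
Glass mass check: batch total minus LOI = 1000 kg (per-oxide target masses sum to 999.9 kg; against the stated basis, 1000 kg — gaps are rounding artifacts).
Whole-batch sum: Σ batch = 1076 kg; LOI loss = Σ batch·LOI = 75.58 kg; yield: glass divided by total = 92.97%.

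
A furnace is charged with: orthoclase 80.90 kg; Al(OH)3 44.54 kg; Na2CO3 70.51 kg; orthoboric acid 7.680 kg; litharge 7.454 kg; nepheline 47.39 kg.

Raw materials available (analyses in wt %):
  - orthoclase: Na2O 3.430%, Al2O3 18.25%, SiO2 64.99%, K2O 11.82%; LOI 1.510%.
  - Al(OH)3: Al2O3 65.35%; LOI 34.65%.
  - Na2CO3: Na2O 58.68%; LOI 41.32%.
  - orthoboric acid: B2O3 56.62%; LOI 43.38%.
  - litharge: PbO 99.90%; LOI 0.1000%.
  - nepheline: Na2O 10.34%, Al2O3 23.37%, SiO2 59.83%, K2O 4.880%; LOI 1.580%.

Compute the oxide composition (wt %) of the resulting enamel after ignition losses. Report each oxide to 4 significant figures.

Glass mass = 208.6 kg (batch 258.5 − LOI 49.88).
Composition: B2O3 2.085%, PbO 3.570%, Na2O 23.51%, Al2O3 26.34%, SiO2 38.80%, K2O 5.693%

The working math runs at full float precision through the solve. Mid-chain values are printed rounded to four significant figures on the page. Every reported result is rounded exactly once; all derived quantities (net glass mass, yield, totals, ignition loss, the six compositions) are rebuilt in full float precision from the batch weights on 208.6 kg of glass, as quoted within the question or the answer.
Per-oxide mass from batch:
  B2O3: 7.680·0.5662 = 4.348 kg
  PbO: 7.454·0.9990 = 7.447 kg
  Na2O: 80.90·0.03430 + 70.51·0.5868 + 47.39·0.1034 = 49.05 kg
  Al2O3: 80.90·0.1825 + 44.54·0.6535 + 47.39·0.2337 = 54.95 kg
  SiO2: 80.90·0.6499 + 47.39·0.5983 = 80.93 kg
  K2O: 80.90·0.1182 + 47.39·0.04880 = 11.88 kg
LOI: 80.90·0.01510 + 44.54·0.3465 + 70.51·0.4132 + 7.680·0.4338 + 7.454·0.001000 + 47.39·0.01580 = 49.88 kg
Net of LOI, the glass mass = 258.5 − 49.88 = 208.6 kg (matching Σ of the oxides)
percent by weight: oxide/glass ×100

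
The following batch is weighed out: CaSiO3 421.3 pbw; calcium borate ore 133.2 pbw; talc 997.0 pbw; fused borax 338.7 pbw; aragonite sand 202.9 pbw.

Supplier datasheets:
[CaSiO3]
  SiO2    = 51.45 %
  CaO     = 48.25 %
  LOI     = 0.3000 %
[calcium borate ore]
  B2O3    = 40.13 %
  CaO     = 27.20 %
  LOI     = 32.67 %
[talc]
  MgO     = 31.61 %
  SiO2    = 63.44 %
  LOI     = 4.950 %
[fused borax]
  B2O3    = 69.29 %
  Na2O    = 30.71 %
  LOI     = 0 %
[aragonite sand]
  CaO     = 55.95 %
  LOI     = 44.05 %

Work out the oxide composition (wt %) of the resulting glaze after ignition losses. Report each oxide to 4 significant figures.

The intermediate values appear, rounded to four significant figures, alongside each step. The working math keeps full precision through the solve; a single rounding finalizes every reported figure — the derived quantities, including ignition loss, the five compositions, the totals, glass mass, the yield, are recomputed from the batch weights per 1910 pbw of glass in exact precision, exactly as printed in the question or the answer.
Oxide masses out of the charge:
  MgO: 997.0·0.3161 = 315.2 pbw
  B2O3: 133.2·0.4013 + 338.7·0.6929 = 288.1 pbw
  Na2O: 338.7·0.3071 = 104.0 pbw
  SiO2: 421.3·0.5145 + 997.0·0.6344 = 849.3 pbw
  CaO: 421.3·0.4825 + 133.2·0.2720 + 202.9·0.5595 = 353.0 pbw
LOI: 421.3·0.003000 + 133.2·0.3267 + 997.0·0.04950 + 202.9·0.4405 = 183.5 pbw
Glass mass = batch − LOI = 2093 − 183.5 = 1910 pbw (equal to the oxide-mass sum)
each oxide over glass, ×100, is wt %

Glass mass = 1910 pbw (batch 2093 − LOI 183.5).
Composition: MgO 16.50%, B2O3 15.09%, Na2O 5.447%, SiO2 44.47%, CaO 18.49%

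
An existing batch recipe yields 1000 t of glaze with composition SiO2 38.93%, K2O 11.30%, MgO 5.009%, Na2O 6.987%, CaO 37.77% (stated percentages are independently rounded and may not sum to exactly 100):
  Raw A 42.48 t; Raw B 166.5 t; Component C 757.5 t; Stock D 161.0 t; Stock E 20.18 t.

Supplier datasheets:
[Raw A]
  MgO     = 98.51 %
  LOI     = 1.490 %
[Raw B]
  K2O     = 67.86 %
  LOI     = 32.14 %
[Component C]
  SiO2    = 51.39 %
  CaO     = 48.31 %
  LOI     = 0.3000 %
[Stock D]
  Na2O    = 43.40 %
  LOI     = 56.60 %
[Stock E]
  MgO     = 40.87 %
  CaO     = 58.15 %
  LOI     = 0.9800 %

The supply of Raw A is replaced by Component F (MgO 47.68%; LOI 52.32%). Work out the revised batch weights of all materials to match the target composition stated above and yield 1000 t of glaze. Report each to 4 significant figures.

Revised batch per 1000 t glaze:
  Component F: 87.76 t
  Raw B: 166.5 t
  Component C: 757.5 t
  Stock D: 161.0 t
  Stock E: 20.18 t
Total batch = 1193 t; LOI loss = 193.0 t

The working math runs at full precision at all times; rounding to four significant figures governs every in-between result as printed — a single rounding produces each reported result — all derived quantities are computed from the batch weights on 1000 t of glass in exact precision (ignition loss, net glass mass, the yield, the five compositions, totals), precisely as stated by question or answer.
Target oxide masses per 1000 t glaze:
  SiO2: 38.93% × 1000 = 389.3 t
  K2O: 11.30% × 1000 = 113.0 t
  MgO: 5.009% × 1000 = 50.09 t
  Na2O: 6.987% × 1000 = 69.87 t
  CaO: 37.77% × 1000 = 377.7 t
A balance pass over the oxides, from the weights as reported, under the basis named above (summed amounts equal target values modulo rounding of the values):
  SiO2: 757.5·0.5139 = 389.3 t (target 389.3 t)
  K2O: 166.5·0.6786 = 113.0 t (target 113.0 t)
  MgO: 87.76·0.4768 + 20.18·0.4087 = 50.09 t (target 50.09 t)
  Na2O: 161.0·0.4340 = 69.87 t (target 69.87 t)
  CaO: 757.5·0.4831 + 20.18·0.5815 = 377.7 t (target 377.7 t)
Auditing the glass mass value: total charge less LOI = 999.9 t (summing oxide targets gives 1000 t; stated basis 1000 t — rounding explains the deltas).
Batch grand total — Σ batch = 1193 t; loss to ignition Σ batch·LOI = 193.0 t; glass ÷ batch gives a yield of 83.82%.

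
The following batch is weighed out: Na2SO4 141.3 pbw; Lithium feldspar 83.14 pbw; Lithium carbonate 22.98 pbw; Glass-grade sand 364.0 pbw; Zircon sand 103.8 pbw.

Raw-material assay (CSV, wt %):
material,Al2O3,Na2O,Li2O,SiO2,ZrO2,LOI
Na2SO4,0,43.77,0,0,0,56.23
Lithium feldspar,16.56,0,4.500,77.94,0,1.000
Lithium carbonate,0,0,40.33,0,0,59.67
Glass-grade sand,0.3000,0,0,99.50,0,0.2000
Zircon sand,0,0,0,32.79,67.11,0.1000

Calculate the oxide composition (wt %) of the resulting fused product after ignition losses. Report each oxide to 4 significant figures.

The intermediate values are shown, rounded to 4 significant figures, across the worked steps — each numeric step carries full float precision at every stage — each reported number is rounded a single time; the derived quantities, including LOI, five oxide percentages, yield, glass mass, totals, are carried using the weight values per 620.4 pbw of glass at exact precision exactly as printed in the problem or the answer.
Mass of each oxide from the mix:
  Al2O3: 83.14·0.1656 + 364.0·0.003000 = 14.86 pbw
  Na2O: 141.3·0.4377 = 61.85 pbw
  Li2O: 83.14·0.04500 + 22.98·0.4033 = 13.01 pbw
  SiO2: 83.14·0.7794 + 364.0·0.9950 + 103.8·0.3279 = 461.0 pbw
  ZrO2: 103.8·0.6711 = 69.66 pbw
LOI: 141.3·0.5623 + 83.14·0.01000 + 22.98·0.5967 + 364.0·0.002000 + 103.8·0.001000 = 94.83 pbw
Glass = total batch minus LOI = 715.2 − 94.83 = 620.4 pbw (the oxide masses sum to this)
percent share: oxide ÷ glass, ×100

Glass mass = 620.4 pbw (batch 715.2 − LOI 94.83).
Composition: Al2O3 2.395%, Na2O 9.969%, Li2O 2.097%, SiO2 74.31%, ZrO2 11.23%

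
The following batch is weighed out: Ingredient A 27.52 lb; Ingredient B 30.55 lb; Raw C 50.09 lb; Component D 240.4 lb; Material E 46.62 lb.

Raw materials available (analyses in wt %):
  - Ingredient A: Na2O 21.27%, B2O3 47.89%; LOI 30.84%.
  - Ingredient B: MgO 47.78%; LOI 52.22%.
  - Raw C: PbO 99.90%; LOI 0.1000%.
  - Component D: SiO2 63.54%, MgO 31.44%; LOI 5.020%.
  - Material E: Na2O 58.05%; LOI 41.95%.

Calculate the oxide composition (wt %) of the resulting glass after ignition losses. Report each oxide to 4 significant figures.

Glass mass = 339.1 lb (batch 395.2 − LOI 56.12).
Composition: PbO 14.76%, Na2O 9.708%, B2O3 3.887%, SiO2 45.05%, MgO 26.60%

Every computation carries exact precision at every stage — mid-chain values are displayed rounded off to 4 significant figures as written — every reported number is rounded just once; derived quantities (the totals, the five compositions, LOI, yield, net glass mass) are rebuilt at full precision starting from the weights per 339.1 lb of glass exactly as shown in question or answer.
Delivered oxide masses:
  PbO: 50.09·0.9990 = 50.04 lb
  Na2O: 27.52·0.2127 + 46.62·0.5805 = 32.92 lb
  B2O3: 27.52·0.4789 = 13.18 lb
  SiO2: 240.4·0.6354 = 152.8 lb
  MgO: 30.55·0.4778 + 240.4·0.3144 = 90.18 lb
LOI: 27.52·0.3084 + 30.55·0.5222 + 50.09·0.001000 + 240.4·0.05020 + 46.62·0.4195 = 56.12 lb
The glass mass, total less LOI, = 395.2 − 56.12 = 339.1 lb (matching Σ of the oxides)
wt % = 100 × oxide mass / glass mass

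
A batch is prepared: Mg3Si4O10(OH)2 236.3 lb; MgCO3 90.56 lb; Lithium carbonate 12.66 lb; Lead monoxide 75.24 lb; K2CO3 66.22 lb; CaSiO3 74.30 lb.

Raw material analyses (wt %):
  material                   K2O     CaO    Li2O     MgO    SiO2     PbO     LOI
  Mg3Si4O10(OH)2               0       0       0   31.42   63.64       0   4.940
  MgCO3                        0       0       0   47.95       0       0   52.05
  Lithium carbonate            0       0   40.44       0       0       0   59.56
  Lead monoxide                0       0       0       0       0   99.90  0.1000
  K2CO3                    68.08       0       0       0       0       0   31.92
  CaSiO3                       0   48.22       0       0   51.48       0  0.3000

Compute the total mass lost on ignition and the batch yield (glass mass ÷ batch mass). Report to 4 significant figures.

All arithmetic carries exact precision all the way through — mid-chain values are displayed, with 4-significant-figure rounding, at each printed step — every reported figure takes exactly one rounding — all derived quantities (totals, the yield, glass mass, the six compositions, LOI) are rebuilt from the weighed amounts on 467.5 lb of glass in exact precision as written in the question or the answer.
Ignition loss by material:
  Mg3Si4O10(OH)2: 236.3 × 0.04940 = 11.67 lb
  MgCO3: 90.56 × 0.5205 = 47.14 lb
  Lithium carbonate: 12.66 × 0.5956 = 7.540 lb
  Lead monoxide: 75.24 × 0.001000 = 0.07524 lb
  K2CO3: 66.22 × 0.3192 = 21.14 lb
  CaSiO3: 74.30 × 0.003000 = 0.2229 lb
Total LOI = 87.79 lb
Glass = batch − LOI = 555.3 − 87.79 = 467.5 lb

LOI loss = 87.79 lb; glass = 467.5 lb; yield = 84.19%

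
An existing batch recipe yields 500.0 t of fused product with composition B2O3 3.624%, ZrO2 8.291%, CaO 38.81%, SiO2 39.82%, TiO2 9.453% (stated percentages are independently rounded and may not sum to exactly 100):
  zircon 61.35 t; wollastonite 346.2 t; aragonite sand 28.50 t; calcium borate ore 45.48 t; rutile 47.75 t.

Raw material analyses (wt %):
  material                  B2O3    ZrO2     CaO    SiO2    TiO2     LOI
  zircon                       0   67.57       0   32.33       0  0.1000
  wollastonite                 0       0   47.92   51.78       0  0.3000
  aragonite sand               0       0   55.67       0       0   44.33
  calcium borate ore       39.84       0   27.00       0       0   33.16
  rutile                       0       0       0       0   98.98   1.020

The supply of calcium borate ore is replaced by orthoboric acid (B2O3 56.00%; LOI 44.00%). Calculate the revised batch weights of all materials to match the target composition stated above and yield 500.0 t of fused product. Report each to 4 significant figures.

Every computation holds exact precision in all steps — in-progress results are shown with 4-significant-digit rounding across the worked steps; every reported figure receives exactly one rounding — derived quantities, including the yield, the totals, net glass mass, LOI, five oxide percentages, are rebuilt using the weight values per 500.0 t of glass in exact precision, exactly as printed in the problem or the answer.
Target oxide masses per 500.0 t fused product:
  B2O3: 3.624% × 500.0 = 18.12 t
  ZrO2: 8.291% × 500.0 = 41.46 t
  CaO: 38.81% × 500.0 = 194.0 t
  SiO2: 39.82% × 500.0 = 199.1 t
  TiO2: 9.453% × 500.0 = 47.26 t
Verifying the oxide balance using the reported weights, relative to the basis at hand (sum by sum, the targets are met modulo rounding of the values):
  B2O3: 32.36·0.5600 = 18.12 t (target 18.12 t)
  ZrO2: 61.35·0.6757 = 41.45 t (target 41.46 t)
  CaO: 346.2·0.4792 + 50.56·0.5567 = 194.0 t (target 194.0 t)
  SiO2: 61.35·0.3233 + 346.2·0.5178 = 199.1 t (target 199.1 t)
  TiO2: 47.75·0.9898 = 47.26 t (target 47.26 t)
Auditing the glass mass value: whole batch net of LOI = 500.0 t (targets for the oxides total 500.0 t; stated basis 500.0 t — gaps are rounding artifacts).
Summing the batch: Σ batch = 538.2 t; Σ batch·LOI gives LOI loss = 38.24 t; as yield: glass ÷ batch → 92.90%.

Revised batch per 500.0 t fused product:
  zircon: 61.35 t
  wollastonite: 346.2 t
  aragonite sand: 50.56 t
  orthoboric acid: 32.36 t
  rutile: 47.75 t
Total batch = 538.2 t; LOI loss = 38.24 t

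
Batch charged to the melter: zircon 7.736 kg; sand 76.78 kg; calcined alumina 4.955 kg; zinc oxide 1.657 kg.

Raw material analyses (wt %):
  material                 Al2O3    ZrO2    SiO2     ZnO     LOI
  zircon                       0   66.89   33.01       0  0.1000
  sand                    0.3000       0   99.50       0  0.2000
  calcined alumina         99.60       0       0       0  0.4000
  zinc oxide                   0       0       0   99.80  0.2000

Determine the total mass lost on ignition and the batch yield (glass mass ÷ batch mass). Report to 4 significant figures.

LOI loss = 0.1844 kg; glass = 90.94 kg; yield = 99.80%

Intermediates are displayed rounded to four significant digits when written out. All internal work runs at full float precision in every operation — a single rounding produces every reported figure. All derived quantities (net glass mass, ignition loss, yield, the totals, four oxide percentages) are computed at full float precision from the batch weights per 90.94 kg of glass as given in the problem or answer text.
Each material's LOI contribution:
  zircon: 7.736 × 0.001000 = 0.007736 kg
  sand: 76.78 × 0.002000 = 0.1536 kg
  calcined alumina: 4.955 × 0.004000 = 0.01982 kg
  zinc oxide: 1.657 × 0.002000 = 0.003314 kg
Total LOI = 0.1844 kg
Glass = batch − LOI = 91.13 − 0.1844 = 90.94 kg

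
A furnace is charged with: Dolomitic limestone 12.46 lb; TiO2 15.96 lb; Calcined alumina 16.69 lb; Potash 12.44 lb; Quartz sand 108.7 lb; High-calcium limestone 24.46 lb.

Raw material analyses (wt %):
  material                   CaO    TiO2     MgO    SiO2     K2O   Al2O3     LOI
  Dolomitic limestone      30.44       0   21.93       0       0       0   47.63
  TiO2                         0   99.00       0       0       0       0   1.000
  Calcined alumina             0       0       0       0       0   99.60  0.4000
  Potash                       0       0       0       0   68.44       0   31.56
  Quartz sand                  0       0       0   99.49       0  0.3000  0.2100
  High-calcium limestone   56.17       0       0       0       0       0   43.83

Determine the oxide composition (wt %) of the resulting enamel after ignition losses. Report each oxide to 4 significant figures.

Glass mass = 169.7 lb (batch 190.7 − LOI 21.04).
Composition: CaO 10.33%, TiO2 9.312%, MgO 1.610%, SiO2 63.74%, K2O 5.018%, Al2O3 9.989%

In-progress results are shown rounded to four significant figures across the worked steps — the working math maintains full float precision through the solve; every reported value is rounded a single time. The derived quantities, including the six compositions, net glass mass, ignition loss, totals, the yield, are recomputed from the weighed amounts at 169.7 lb of glass in exact precision as written in the problem or the answer.
Oxide masses out of the charge:
  CaO: 12.46·0.3044 + 24.46·0.5617 = 17.53 lb
  TiO2: 15.96·0.9900 = 15.80 lb
  MgO: 12.46·0.2193 = 2.732 lb
  SiO2: 108.7·0.9949 = 108.1 lb
  K2O: 12.44·0.6844 = 8.514 lb
  Al2O3: 16.69·0.9960 + 108.7·0.003000 = 16.95 lb
LOI: 12.46·0.4763 + 15.96·0.01000 + 16.69·0.004000 + 12.44·0.3156 + 108.7·0.002100 + 24.46·0.4383 = 21.04 lb
Resulting glass, batch − LOI: 190.7 − 21.04 = 169.7 lb (= the summed oxide contributions)
oxide / glass × 100 gives the wt %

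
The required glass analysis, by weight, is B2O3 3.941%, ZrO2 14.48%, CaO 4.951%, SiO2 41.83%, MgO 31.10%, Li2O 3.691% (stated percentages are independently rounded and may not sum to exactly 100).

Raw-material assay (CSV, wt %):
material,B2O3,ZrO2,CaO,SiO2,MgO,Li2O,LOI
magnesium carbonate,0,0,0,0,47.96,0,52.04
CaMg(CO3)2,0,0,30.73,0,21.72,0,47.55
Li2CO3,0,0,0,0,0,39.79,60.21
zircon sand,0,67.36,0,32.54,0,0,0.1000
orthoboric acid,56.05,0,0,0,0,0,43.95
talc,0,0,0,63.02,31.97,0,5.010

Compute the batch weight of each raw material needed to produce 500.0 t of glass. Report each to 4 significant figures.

Working values are printed (rounded to four significant digits) at each printed step; every computation runs at full float precision through every step; each reported value is rounded only once; all derived quantities (glass mass, six oxide percentages, LOI, yield, totals) are rebuilt at full float precision using the weight values per 500.0 t of glass as given in the problem or the answer.
Target masses of each oxide per 500.0 t glass:
  B2O3: 3.941% × 500.0 = 19.70 t
  ZrO2: 14.48% × 500.0 = 72.40 t
  CaO: 4.951% × 500.0 = 24.76 t
  SiO2: 41.83% × 500.0 = 209.2 t
  MgO: 31.10% × 500.0 = 155.5 t
  Li2O: 3.691% × 500.0 = 18.45 t
A balance pass over the oxides, from the weights as reported, on the stated basis (summed amounts equal target values given rounding of the digits):
  B2O3: 35.16·0.5605 = 19.71 t (target 19.70 t)
  ZrO2: 107.5·0.6736 = 72.41 t (target 72.40 t)
  CaO: 80.56·0.3073 = 24.76 t (target 24.76 t)
  SiO2: 107.5·0.3254 + 276.4·0.6302 = 209.2 t (target 209.2 t)
  MgO: 103.5·0.4796 + 80.56·0.2172 + 276.4·0.3197 = 155.5 t (target 155.5 t)
  Li2O: 46.38·0.3979 = 18.45 t (target 18.45 t)
Glass mass check: batch total minus LOI = 500.0 t (the Σ of target masses is 500.0 t; with the basis standing at 500.0 t — differing by rounding only).
Whole-batch sum: Σ batch = 649.5 t; LOI removed, Σ of batch·LOI: 149.5 t; yield: glass divided by total = 76.98%.

Batch per 500.0 t glass:
  magnesium carbonate: 103.5 t
  CaMg(CO3)2: 80.56 t
  Li2CO3: 46.38 t
  zircon sand: 107.5 t
  orthoboric acid: 35.16 t
  talc: 276.4 t
Total batch = 649.5 t; LOI loss = 149.5 t; yield = 76.98%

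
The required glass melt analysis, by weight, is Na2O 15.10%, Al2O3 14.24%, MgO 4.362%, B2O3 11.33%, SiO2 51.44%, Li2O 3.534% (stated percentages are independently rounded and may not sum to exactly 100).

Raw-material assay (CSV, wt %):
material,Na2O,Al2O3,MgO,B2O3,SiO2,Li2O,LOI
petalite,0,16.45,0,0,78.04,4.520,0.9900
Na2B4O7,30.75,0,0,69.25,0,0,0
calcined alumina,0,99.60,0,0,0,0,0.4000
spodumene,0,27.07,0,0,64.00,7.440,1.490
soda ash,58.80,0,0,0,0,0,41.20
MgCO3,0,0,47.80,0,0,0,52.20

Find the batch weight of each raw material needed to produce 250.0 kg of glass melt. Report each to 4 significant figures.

Batch per 250.0 kg glass melt:
  petalite: 134.3 kg
  Na2B4O7: 40.90 kg
  calcined alumina: 3.463 kg
  spodumene: 37.14 kg
  soda ash: 42.81 kg
  MgCO3: 22.81 kg
Total batch = 281.4 kg; LOI loss = 31.44 kg; yield = 88.83%

Full float precision is kept from start to finish — values along the way are shown rounded to four significant digits between the steps; every reported figure receives exactly one rounding. All derived quantities are recomputed from the weighed amounts on 250.0 kg of glass at exact precision (totals, the six compositions, glass mass, LOI, the yield), as set out in the problem or the answer.
Oxide mass targets, per 250.0 kg glass melt:
  Na2O: 15.10% × 250.0 = 37.75 kg
  Al2O3: 14.24% × 250.0 = 35.60 kg
  MgO: 4.362% × 250.0 = 10.90 kg
  B2O3: 11.33% × 250.0 = 28.32 kg
  SiO2: 51.44% × 250.0 = 128.6 kg
  Li2O: 3.534% × 250.0 = 8.835 kg
Oxide-by-oxide audit using the reported weights, at the basis given (summed amounts equal target values within answer rounding):
  Na2O: 40.90·0.3075 + 42.81·0.5880 = 37.75 kg (target 37.75 kg)
  Al2O3: 134.3·0.1645 + 3.463·0.9960 + 37.14·0.2707 = 35.60 kg (target 35.60 kg)
  MgO: 22.81·0.4780 = 10.90 kg (target 10.90 kg)
  B2O3: 40.90·0.6925 = 28.32 kg (target 28.32 kg)
  SiO2: 134.3·0.7804 + 37.14·0.6400 = 128.6 kg (target 128.6 kg)
  Li2O: 134.3·0.04520 + 37.14·0.07440 = 8.834 kg (target 8.835 kg)
Mass balance on the glass: whole batch net of LOI = 250.0 kg (summing oxide targets gives 250.0 kg; stated basis 250.0 kg — deltas are rounding alone).
Batch grand total — Σ batch = 281.4 kg; loss to ignition Σ batch·LOI = 31.44 kg; yield: glass divided by total = 88.83%.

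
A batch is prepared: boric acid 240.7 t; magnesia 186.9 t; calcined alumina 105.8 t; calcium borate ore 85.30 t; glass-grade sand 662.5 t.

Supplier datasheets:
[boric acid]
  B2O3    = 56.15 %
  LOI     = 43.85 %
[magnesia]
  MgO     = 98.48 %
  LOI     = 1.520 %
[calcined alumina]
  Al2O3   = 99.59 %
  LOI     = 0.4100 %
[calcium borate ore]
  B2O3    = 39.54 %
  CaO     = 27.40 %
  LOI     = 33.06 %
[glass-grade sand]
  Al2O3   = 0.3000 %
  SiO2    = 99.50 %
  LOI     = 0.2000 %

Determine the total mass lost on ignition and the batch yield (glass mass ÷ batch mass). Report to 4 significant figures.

Mid-chain values are printed rounded off to 4 significant digits within the worked lines; all internal work runs at exact precision through the solve; each reported number takes exactly one rounding. All derived quantities, which include totals, the yield, ignition loss, glass mass, the five compositions, are computed at full float precision, exactly as printed in the problem or the answer, from the weighed amounts at 1143 t of glass.
Material-by-material LOI:
  boric acid: 240.7 × 0.4385 = 105.5 t
  magnesia: 186.9 × 0.01520 = 2.841 t
  calcined alumina: 105.8 × 0.004100 = 0.4338 t
  calcium borate ore: 85.30 × 0.3306 = 28.20 t
  glass-grade sand: 662.5 × 0.002000 = 1.325 t
Total LOI = 138.3 t
Glass = batch − LOI = 1281 − 138.3 = 1143 t

LOI loss = 138.3 t; glass = 1143 t; yield = 89.20%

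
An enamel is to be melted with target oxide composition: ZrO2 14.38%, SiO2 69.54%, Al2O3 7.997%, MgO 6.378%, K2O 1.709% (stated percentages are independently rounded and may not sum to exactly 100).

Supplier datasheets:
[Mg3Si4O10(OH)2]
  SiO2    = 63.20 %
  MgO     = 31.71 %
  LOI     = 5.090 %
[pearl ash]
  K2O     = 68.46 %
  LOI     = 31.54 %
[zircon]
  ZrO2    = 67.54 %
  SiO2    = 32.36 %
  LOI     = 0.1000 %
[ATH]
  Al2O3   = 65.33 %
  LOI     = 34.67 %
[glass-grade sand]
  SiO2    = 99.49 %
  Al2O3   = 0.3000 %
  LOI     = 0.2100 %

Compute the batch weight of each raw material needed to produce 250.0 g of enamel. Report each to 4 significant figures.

Batch per 250.0 g enamel:
  Mg3Si4O10(OH)2: 50.28 g
  pearl ash: 6.241 g
  zircon: 53.23 g
  ATH: 30.03 g
  glass-grade sand: 125.5 g
Total batch = 265.3 g; LOI loss = 15.26 g; yield = 94.25%

Exact precision is kept at every stage — working values are printed rounded off to 4 significant figures in the working. A single rounding completes every reported figure — the derived quantities are recomputed from the batch weights per 250.0 g of glass at full float precision (the yield, ignition loss, the totals, glass mass, the five compositions) exactly as printed in problem or answer.
Oxide-by-oxide targets in 250.0 g enamel:
  ZrO2: 14.38% × 250.0 = 35.95 g
  SiO2: 69.54% × 250.0 = 173.8 g
  Al2O3: 7.997% × 250.0 = 19.99 g
  MgO: 6.378% × 250.0 = 15.94 g
  K2O: 1.709% × 250.0 = 4.272 g
Per-oxide balance check from the weights as reported, per the basis as stated (oxide sums agree with the targets within answer rounding):
  ZrO2: 53.23·0.6754 = 35.95 g (target 35.95 g)
  SiO2: 50.28·0.6320 + 53.23·0.3236 + 125.5·0.9949 = 173.9 g (target 173.8 g)
  Al2O3: 30.03·0.6533 + 125.5·0.003000 = 20.00 g (target 19.99 g)
  MgO: 50.28·0.3171 = 15.94 g (target 15.94 g)
  K2O: 6.241·0.6846 = 4.273 g (target 4.272 g)
Auditing the glass mass value: total charge less LOI = 250.0 g (per-oxide target masses sum to 250.0 g; with the basis standing at 250.0 g — differing by rounding only).
Adding the batch up: Σ batch = 265.3 g; ignition loss, Σ(batch × LOI) = 15.26 g; yield = glass ÷ total batch = 94.25%.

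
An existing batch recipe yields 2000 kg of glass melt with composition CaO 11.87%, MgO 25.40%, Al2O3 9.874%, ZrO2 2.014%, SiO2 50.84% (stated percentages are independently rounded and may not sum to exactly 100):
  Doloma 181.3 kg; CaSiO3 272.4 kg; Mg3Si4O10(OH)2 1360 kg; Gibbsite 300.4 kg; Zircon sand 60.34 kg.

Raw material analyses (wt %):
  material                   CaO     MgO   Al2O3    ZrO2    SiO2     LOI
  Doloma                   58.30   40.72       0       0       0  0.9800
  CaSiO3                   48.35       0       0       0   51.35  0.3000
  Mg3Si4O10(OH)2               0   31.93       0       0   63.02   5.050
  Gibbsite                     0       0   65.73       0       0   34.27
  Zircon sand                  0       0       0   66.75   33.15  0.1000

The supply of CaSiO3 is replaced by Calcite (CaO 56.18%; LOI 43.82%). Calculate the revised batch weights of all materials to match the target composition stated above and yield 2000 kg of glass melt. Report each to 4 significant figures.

Revised batch per 2000 kg glass melt:
  Doloma: 7.266 kg
  Calcite: 415.0 kg
  Mg3Si4O10(OH)2: 1582 kg
  Gibbsite: 300.4 kg
  Zircon sand: 60.34 kg
Total batch = 2365 kg; LOI loss = 364.8 kg

All internal work runs at full precision from start to finish. Values along the way are shown with 4-significant-figure rounding on the page; each reported figure includes exactly one rounding. The derived quantities, which include five oxide percentages, glass mass, ignition loss, yield, totals, are carried in exact precision, exactly as printed in the problem or answer text, using the weight values at 2000 kg of glass.
Oxide-by-oxide targets in 2000 kg glass melt:
  CaO: 11.87% × 2000 = 237.4 kg
  MgO: 25.40% × 2000 = 508.0 kg
  Al2O3: 9.874% × 2000 = 197.5 kg
  ZrO2: 2.014% × 2000 = 40.28 kg
  SiO2: 50.84% × 2000 = 1017 kg
Mass-balance tally per oxide given the weights on record, relative to the basis at hand (every target is met by its sum up to rounding of the answer):
  CaO: 7.266·0.5830 + 415.0·0.5618 = 237.4 kg (target 237.4 kg)
  MgO: 7.266·0.4072 + 1582·0.3193 = 508.1 kg (target 508.0 kg)
  Al2O3: 300.4·0.6573 = 197.5 kg (target 197.5 kg)
  ZrO2: 60.34·0.6675 = 40.28 kg (target 40.28 kg)
  SiO2: 1582·0.6302 + 60.34·0.3315 = 1017 kg (target 1017 kg)
Glass-mass closure: total batch − LOI = 2000 kg (per-oxide target masses sum to 2000 kg; with the basis standing at 2000 kg — gaps are rounding artifacts).
Adding the batch up: Σ batch = 2365 kg; LOI removed, Σ of batch·LOI: 364.8 kg; glass ÷ batch gives a yield of 84.57%.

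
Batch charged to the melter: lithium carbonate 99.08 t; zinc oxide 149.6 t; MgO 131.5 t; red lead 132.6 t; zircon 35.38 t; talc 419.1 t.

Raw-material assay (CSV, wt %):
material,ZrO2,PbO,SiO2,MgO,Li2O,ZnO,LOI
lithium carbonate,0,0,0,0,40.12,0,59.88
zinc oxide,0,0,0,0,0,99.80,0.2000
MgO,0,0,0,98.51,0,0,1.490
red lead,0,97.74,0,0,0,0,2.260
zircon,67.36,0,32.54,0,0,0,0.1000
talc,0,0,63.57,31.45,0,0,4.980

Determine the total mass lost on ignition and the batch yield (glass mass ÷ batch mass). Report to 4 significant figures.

LOI loss = 85.49 t; glass = 881.8 t; yield = 91.16%

All internal work holds exact precision through every step; mid-chain values are printed rounded to 4 significant figures across the worked steps. Each reported figure is rounded just once. Derived quantities (the totals, the six compositions, the yield, LOI, glass mass) are rebuilt at exact precision starting from the weights for 881.8 t of glass as given in the question or the answer.
Each material's LOI contribution:
  lithium carbonate: 99.08 × 0.5988 = 59.33 t
  zinc oxide: 149.6 × 0.002000 = 0.2992 t
  MgO: 131.5 × 0.01490 = 1.959 t
  red lead: 132.6 × 0.02260 = 2.997 t
  zircon: 35.38 × 0.001000 = 0.03538 t
  talc: 419.1 × 0.04980 = 20.87 t
Total LOI = 85.49 t
Glass = batch − LOI = 967.3 − 85.49 = 881.8 t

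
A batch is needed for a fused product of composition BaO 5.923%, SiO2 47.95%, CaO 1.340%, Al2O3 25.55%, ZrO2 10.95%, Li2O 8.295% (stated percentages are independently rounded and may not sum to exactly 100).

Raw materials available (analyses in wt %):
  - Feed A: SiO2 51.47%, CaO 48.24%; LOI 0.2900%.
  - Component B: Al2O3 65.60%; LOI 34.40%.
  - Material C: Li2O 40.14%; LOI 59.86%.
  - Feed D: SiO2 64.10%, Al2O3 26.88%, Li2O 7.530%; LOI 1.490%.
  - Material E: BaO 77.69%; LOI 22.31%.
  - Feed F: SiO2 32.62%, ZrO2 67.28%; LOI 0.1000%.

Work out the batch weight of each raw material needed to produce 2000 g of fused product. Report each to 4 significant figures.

Values along the way are displayed rounded to four significant digits; all internal work holds exact precision through the solve — every reported figure is rounded just once. The derived quantities (totals, net glass mass, yield, the six compositions, ignition loss) are carried starting from the weights per 2000 g of glass at exact precision as they appear in either problem or answer.
The oxide mass targets at 2000 g fused product:
  BaO: 5.923% × 2000 = 118.5 g
  SiO2: 47.95% × 2000 = 959.0 g
  CaO: 1.340% × 2000 = 26.80 g
  Al2O3: 25.55% × 2000 = 511.0 g
  ZrO2: 10.95% × 2000 = 219.0 g
  Li2O: 8.295% × 2000 = 165.9 g
Per-oxide balance check with the batch weights as given, at the basis given (every target is met by its sum net of answer rounding effects):
  BaO: 152.5·0.7769 = 118.5 g (target 118.5 g)
  SiO2: 55.56·0.5147 + 1286·0.6410 + 325.5·0.3262 = 959.1 g (target 959.0 g)
  CaO: 55.56·0.4824 = 26.80 g (target 26.80 g)
  Al2O3: 252.1·0.6560 + 1286·0.2688 = 511.1 g (target 511.0 g)
  ZrO2: 325.5·0.6728 = 219.0 g (target 219.0 g)
  Li2O: 172.1·0.4014 + 1286·0.07530 = 165.9 g (target 165.9 g)
Mass balance on the glass: the batch minus its LOI: 2000 g (summing oxide targets gives 2000 g; versus the stated basis of 2000 g — a pure rounding effect).
Summing the batch: Σ batch = 2244 g; LOI loss = Σ batch·LOI = 243.4 g; glass ÷ batch gives a yield of 89.15%.

Batch per 2000 g fused product:
  Feed A: 55.56 g
  Component B: 252.1 g
  Material C: 172.1 g
  Feed D: 1286 g
  Material E: 152.5 g
  Feed F: 325.5 g
Total batch = 2244 g; LOI loss = 243.4 g; yield = 89.15%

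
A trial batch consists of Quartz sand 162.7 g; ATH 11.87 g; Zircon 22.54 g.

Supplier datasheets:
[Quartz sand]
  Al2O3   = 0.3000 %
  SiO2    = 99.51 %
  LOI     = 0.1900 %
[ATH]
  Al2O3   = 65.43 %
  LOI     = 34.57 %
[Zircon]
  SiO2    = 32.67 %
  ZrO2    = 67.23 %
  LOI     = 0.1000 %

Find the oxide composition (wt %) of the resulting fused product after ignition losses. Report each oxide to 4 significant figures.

Each numeric step maintains full float precision all the way through. In-progress results appear, with 4-significant-figure rounding, across the worked steps — every reported result is rounded only once; derived quantities, which include the totals, the yield, glass mass, three oxide percentages, LOI, are re-derived at full precision, as written in the problem or the answer, from the batch weights on 192.7 g of glass.
Oxide-by-oxide delivered mass:
  Al2O3: 162.7·0.003000 + 11.87·0.6543 = 8.255 g
  SiO2: 162.7·0.9951 + 22.54·0.3267 = 169.3 g
  ZrO2: 22.54·0.6723 = 15.15 g
LOI: 162.7·0.001900 + 11.87·0.3457 + 22.54·0.001000 = 4.435 g
The glass mass, total less LOI, = 197.1 − 4.435 = 192.7 g (matching Σ of the oxides)
each oxide over glass, ×100, is wt %

Glass mass = 192.7 g (batch 197.1 − LOI 4.435).
Composition: Al2O3 4.284%, SiO2 87.85%, ZrO2 7.865%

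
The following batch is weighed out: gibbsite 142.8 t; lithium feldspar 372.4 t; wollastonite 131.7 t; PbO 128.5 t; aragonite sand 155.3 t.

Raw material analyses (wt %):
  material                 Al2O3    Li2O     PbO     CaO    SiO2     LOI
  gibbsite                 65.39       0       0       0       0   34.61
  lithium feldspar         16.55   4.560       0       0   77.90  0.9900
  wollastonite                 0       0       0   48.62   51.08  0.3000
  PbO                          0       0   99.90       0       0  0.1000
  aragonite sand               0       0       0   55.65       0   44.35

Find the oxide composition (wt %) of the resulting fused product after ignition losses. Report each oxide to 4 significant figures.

Glass mass = 808.2 t (batch 930.7 − LOI 122.5).
Composition: Al2O3 19.18%, Li2O 2.101%, PbO 15.88%, CaO 18.62%, SiO2 44.22%

Each numeric step runs at exact precision in all steps; the intermediate values are shown, rounded to 4 significant digits, across the worked steps; each reported number carries a single rounding. Derived quantities, including net glass mass, yield, totals, ignition loss, the five compositions, are carried using the weight values for 808.2 t of glass in full precision, as written in problem or answer.
Per-oxide mass from batch:
  Al2O3: 142.8·0.6539 + 372.4·0.1655 = 155.0 t
  Li2O: 372.4·0.04560 = 16.98 t
  PbO: 128.5·0.9990 = 128.4 t
  CaO: 131.7·0.4862 + 155.3·0.5565 = 150.5 t
  SiO2: 372.4·0.7790 + 131.7·0.5108 = 357.4 t
LOI: 142.8·0.3461 + 372.4·0.009900 + 131.7·0.003000 + 128.5·0.001000 + 155.3·0.4435 = 122.5 t
batch − LOI leaves glass = 930.7 − 122.5 = 808.2 t (= Σ oxide masses)
wt %: oxide over glass, times 100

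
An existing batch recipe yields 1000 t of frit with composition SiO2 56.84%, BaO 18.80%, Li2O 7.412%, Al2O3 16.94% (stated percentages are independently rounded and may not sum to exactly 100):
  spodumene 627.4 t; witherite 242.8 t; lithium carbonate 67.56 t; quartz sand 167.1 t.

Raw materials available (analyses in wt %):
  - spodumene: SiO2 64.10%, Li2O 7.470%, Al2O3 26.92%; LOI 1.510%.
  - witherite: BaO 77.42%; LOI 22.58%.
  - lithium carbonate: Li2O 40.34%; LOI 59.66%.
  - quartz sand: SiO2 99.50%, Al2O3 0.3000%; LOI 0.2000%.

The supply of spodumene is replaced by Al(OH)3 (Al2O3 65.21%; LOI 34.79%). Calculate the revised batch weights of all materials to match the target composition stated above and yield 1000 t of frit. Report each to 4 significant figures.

The intermediate values are displayed rounded off to 4 significant digits alongside each step — exact precision is kept at all times. Every reported value includes exactly one rounding — all derived quantities (net glass mass, the totals, four oxide percentages, yield, ignition loss) are rebuilt from the batch weights for 1000 t of glass in full precision, as they appear in problem or answer.
Oxide mass targets, per 1000 t frit:
  SiO2: 56.84% × 1000 = 568.4 t
  BaO: 18.80% × 1000 = 188.0 t
  Li2O: 7.412% × 1000 = 74.12 t
  Al2O3: 16.94% × 1000 = 169.4 t
A balance pass over the oxides, per the reported batch figures, per the basis as stated (every target is met by its sum up to rounding of the answer):
  SiO2: 571.3·0.9950 = 568.4 t (target 568.4 t)
  BaO: 242.8·0.7742 = 188.0 t (target 188.0 t)
  Li2O: 183.7·0.4034 = 74.10 t (target 74.12 t)
  Al2O3: 257.1·0.6521 + 571.3·0.003000 = 169.4 t (target 169.4 t)
Mass balance on the glass: Σ batch − LOI loss = 999.9 t (the Σ of target masses is 999.9 t; stated basis 1000 t — any gap is answer rounding).
Batch grand total — Σ batch = 1255 t; the LOI term Σ batch·LOI equals 255.0 t; glass ÷ batch gives a yield of 79.68%.

Revised batch per 1000 t frit:
  Al(OH)3: 257.1 t
  witherite: 242.8 t
  lithium carbonate: 183.7 t
  quartz sand: 571.3 t
Total batch = 1255 t; LOI loss = 255.0 t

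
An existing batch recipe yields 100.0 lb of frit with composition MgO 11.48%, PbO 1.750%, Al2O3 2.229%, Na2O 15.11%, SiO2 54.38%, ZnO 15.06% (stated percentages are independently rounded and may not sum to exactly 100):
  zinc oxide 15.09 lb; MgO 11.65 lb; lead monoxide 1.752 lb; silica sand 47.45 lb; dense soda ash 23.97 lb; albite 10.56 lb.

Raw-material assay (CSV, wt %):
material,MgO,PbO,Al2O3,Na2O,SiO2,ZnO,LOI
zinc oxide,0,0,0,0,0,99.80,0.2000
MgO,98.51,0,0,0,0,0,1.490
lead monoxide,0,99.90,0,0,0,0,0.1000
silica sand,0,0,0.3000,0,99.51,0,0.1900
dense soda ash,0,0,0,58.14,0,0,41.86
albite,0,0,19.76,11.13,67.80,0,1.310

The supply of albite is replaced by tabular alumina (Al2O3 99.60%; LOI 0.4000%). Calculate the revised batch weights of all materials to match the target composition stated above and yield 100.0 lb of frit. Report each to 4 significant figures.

Revised batch per 100.0 lb frit:
  zinc oxide: 15.09 lb
  MgO: 11.65 lb
  lead monoxide: 1.752 lb
  silica sand: 54.65 lb
  dense soda ash: 25.99 lb
  tabular alumina: 2.073 lb
Total batch = 111.2 lb; LOI loss = 11.20 lb

Each numeric step keeps exact precision end to end — mid-chain values are displayed (rounded to four significant digits) when written out — each reported number is rounded just once; all derived quantities (totals, LOI, yield, net glass mass, six oxide percentages) are computed at full float precision from the weighed amounts on 100.0 lb of glass as given in problem or answer.
Target oxide masses per 100.0 lb frit:
  MgO: 11.48% × 100.0 = 11.48 lb
  PbO: 1.750% × 100.0 = 1.750 lb
  Al2O3: 2.229% × 100.0 = 2.229 lb
  Na2O: 15.11% × 100.0 = 15.11 lb
  SiO2: 54.38% × 100.0 = 54.38 lb
  ZnO: 15.06% × 100.0 = 15.06 lb
Per-oxide balance check with the batch weights as given, under the basis named above (summed amounts equal target values inside rounding margins):
  MgO: 11.65·0.9851 = 11.48 lb (target 11.48 lb)
  PbO: 1.752·0.9990 = 1.750 lb (target 1.750 lb)
  Al2O3: 54.65·0.003000 + 2.073·0.9960 = 2.229 lb (target 2.229 lb)
  Na2O: 25.99·0.5814 = 15.11 lb (target 15.11 lb)
  SiO2: 54.65·0.9951 = 54.38 lb (target 54.38 lb)
  ZnO: 15.09·0.9980 = 15.06 lb (target 15.06 lb)
Glass-mass bookkeeping: net batch after ignition = 100.0 lb (targets for the oxides total 100.0 lb; against the stated basis, 100.0 lb — a pure rounding effect).
Batch total: Σ batch = 111.2 lb; ignition loss, Σ(batch × LOI) = 11.20 lb; the yield ratio, glass ÷ batch: 89.93%.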